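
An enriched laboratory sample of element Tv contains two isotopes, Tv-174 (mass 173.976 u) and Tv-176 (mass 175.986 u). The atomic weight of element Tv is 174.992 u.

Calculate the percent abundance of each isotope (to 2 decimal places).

With x = fraction of Tv-174 (so Tv-176 is 1 − x):
173.976·x + 175.986·(1 − x) = 174.992
(173.976 − 175.986)·x = 174.992 − 175.986
x = -0.994 / -2.010 = 0.49453 → 49.45% Tv-174, 50.55% Tv-176.

Tv-174: 49.45%, Tv-176: 50.55%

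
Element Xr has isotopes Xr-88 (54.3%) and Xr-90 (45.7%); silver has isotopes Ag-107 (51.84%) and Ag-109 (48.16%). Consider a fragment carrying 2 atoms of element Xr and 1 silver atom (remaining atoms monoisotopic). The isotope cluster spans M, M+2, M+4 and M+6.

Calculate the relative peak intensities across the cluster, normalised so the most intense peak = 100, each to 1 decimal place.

38.3 : 100.0 : 87.0 : 25.2

Element Xr pattern (n=2): 0.294849 : 0.496302 : 0.208849
Silver pattern (n=1): 0.5184 : 0.4816
Convolve the two distributions (both contribute in 2-u steps):
  M: 0.294849×0.5184 = 0.152850
  M+2: 0.294849×0.4816 + 0.496302×0.5184 = 0.399282
  M+4: 0.496302×0.4816 + 0.208849×0.5184 = 0.347286
  M+6: 0.208849×0.4816 = 0.100582
Scale to base peak (0.399282) = 100: 38.3 : 100.0 : 87.0 : 25.2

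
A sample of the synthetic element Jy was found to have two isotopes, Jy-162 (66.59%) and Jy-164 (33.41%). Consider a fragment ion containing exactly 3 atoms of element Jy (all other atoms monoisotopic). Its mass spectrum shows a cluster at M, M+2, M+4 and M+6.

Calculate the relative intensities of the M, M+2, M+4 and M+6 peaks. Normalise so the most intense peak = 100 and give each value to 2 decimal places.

Expanding (0.6659 + 0.3341)^3:
P(M) = 0.6659^3 = 0.295275
P(M+2) = 3 × 0.6659^2 × 0.3341^1 = 0.444443
P(M+4) = 3 × 0.6659^1 × 0.3341^2 = 0.222989
P(M+6) = 0.3341^3 = 0.037293
The M+2 peak is largest (0.444443); scaling to 100 gives 66.44 : 100.00 : 50.17 : 8.39.

66.44 : 100.00 : 50.17 : 8.39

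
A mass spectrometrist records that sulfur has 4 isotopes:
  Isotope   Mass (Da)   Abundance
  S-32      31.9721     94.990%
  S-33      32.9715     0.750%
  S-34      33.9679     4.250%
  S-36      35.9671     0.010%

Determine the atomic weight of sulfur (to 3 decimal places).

32.065 Da

Ar = Σ fᵢ·mᵢ = 0.94990 × 31.9721 + 0.00750 × 32.9715 + 0.04250 × 33.9679 + 0.00010 × 35.9671
= 30.37030 + 0.24729 + 1.44364 + 0.00360 = 32.06483 Da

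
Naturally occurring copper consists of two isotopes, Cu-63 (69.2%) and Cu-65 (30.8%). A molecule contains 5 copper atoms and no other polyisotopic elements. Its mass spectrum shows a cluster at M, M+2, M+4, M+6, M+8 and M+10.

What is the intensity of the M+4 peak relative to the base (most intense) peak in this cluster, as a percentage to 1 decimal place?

89.0%

Term probabilities: M 0.1587, M+2 0.3531, M+4 0.3144, M+6 0.1399, M+8 0.0311, M+10 0.0028. Base peak = M+2.
P(M+2) = C(5,1) × 0.692^4 × 0.308^1 = 5 × 0.22931073 × 0.3080 = 0.353139 (base)
P(M+4) = C(5,2) × 0.692^3 × 0.308^2 = 10 × 0.33137389 × 0.094864 = 0.314355
Relative intensity = 0.314355 / 0.353139 × 100 = 89.0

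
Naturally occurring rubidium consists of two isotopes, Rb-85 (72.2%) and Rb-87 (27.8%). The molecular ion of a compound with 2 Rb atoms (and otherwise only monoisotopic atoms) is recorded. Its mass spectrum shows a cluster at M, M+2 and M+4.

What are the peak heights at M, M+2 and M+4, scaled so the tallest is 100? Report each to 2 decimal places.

Each Rb atom is independently Rb-85 (p = 0.722) or Rb-87 (q = 0.278); the cluster is the binomial expansion (p + q)^2.
P(M) = 0.722^2 = 0.521284
P(M+2) = 2 × 0.722^1 × 0.278^1 = 0.401432
P(M+4) = 0.278^2 = 0.077284
The M peak is largest (0.521284); scaling to 100 gives 100.00 : 77.01 : 14.83.

100.00 : 77.01 : 14.83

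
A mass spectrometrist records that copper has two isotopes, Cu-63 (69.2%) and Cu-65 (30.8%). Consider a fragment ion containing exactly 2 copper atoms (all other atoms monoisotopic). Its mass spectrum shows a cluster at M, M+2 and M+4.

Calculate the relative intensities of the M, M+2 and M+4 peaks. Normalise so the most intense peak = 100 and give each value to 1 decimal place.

Expanding (0.692 + 0.308)^2:
P(M) = 0.692^2 = 0.478864
P(M+2) = 2 × 0.692^1 × 0.308^1 = 0.426272
P(M+4) = 0.308^2 = 0.094864
The M peak is largest (0.478864); scaling to 100 gives 100.0 : 89.0 : 19.8.

100.0 : 89.0 : 19.8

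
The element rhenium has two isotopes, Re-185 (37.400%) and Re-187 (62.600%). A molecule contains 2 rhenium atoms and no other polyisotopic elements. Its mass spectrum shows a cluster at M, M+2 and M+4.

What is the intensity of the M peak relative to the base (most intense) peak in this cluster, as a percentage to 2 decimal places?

29.87%

(0.37400 + 0.62600)^2 gives M 0.1399, M+2 0.4682, M+4 0.3919; the largest is M+2.
P(M+2) = C(2,1) × 0.37400^1 × 0.62600^1 = 2 × 0.3740 × 0.6260 = 0.468248 (base)
P(M) = C(2,0) × 0.37400^2 × 0.62600^0 = 1 × 0.139876 × 1.0000 = 0.139876
Relative intensity = 0.139876 / 0.468248 × 100 = 29.87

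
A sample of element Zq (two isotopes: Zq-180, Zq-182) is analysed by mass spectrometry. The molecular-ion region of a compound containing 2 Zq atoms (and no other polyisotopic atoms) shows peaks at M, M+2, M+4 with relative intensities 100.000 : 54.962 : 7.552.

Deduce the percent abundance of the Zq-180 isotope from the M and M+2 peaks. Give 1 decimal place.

78.4%

Write p for the Zq-180 fraction. I(M+2)/I(M) = [C(2,1)·p^1·(1−p)] / p^2 = 2·(1−p)/p = 54.962/100.000 = 0.5496
(1−p)/p = 0.5496/2 = 0.2748  ⇒  p = 1/(1 + 0.2748) = 0.7844
Zq-180: 78.4%, Zq-182: 21.6%.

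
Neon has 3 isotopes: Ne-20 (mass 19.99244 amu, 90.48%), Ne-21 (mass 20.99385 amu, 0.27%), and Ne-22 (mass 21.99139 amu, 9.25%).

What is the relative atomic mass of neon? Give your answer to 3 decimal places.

20.180 amu

Weight each isotope mass by its fractional abundance: 0.9048 × 19.99244 + 0.0027 × 20.99385 + 0.0925 × 21.99139
= 18.089160 + 0.056683 + 2.034204 = 20.180047 amu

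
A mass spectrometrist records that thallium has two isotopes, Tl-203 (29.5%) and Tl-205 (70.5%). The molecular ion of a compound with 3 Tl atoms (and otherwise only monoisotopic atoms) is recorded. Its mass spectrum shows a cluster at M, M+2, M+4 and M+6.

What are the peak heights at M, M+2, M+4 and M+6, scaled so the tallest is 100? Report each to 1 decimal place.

5.8 : 41.8 : 100.0 : 79.7

Each Tl atom is independently Tl-203 (p = 0.295) or Tl-205 (q = 0.705); the cluster is the binomial expansion (p + q)^3.
P(M) = 0.295^3 = 0.025672
P(M+2) = 3 × 0.295^2 × 0.705^1 = 0.184058
P(M+4) = 3 × 0.295^1 × 0.705^2 = 0.439867
P(M+6) = 0.705^3 = 0.350403
The M+4 peak is largest (0.439867); scaling to 100 gives 5.8 : 41.8 : 100.0 : 79.7.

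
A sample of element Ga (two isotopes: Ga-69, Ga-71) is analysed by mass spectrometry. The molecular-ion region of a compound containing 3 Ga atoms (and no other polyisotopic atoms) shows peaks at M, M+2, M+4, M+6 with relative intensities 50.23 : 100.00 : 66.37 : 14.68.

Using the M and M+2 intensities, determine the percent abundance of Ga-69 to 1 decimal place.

60.1%

If p is the fraction of Ga that is Ga-69, then I(M+2)/I(M) = [C(3,1)·p^2·(1−p)] / p^3 = 3·(1−p)/p = 100.00/50.23 = 1.9908
(1−p)/p = 1.9908/3 = 0.6636  ⇒  p = 1/(1 + 0.6636) = 0.6011
Ga-69: 60.1%, Ga-71: 39.9%.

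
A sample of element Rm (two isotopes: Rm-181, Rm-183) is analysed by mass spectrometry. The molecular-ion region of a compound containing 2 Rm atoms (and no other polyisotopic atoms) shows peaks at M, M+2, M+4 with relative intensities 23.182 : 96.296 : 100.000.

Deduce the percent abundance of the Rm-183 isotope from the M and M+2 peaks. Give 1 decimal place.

67.5%

Let p = fractional abundance of Rm-181. I(M+2)/I(M) = [C(2,1)·p^1·(1−p)] / p^2 = 2·(1−p)/p = 96.296/23.182 = 4.1539
(1−p)/p = 4.1539/2 = 2.0770  ⇒  p = 1/(1 + 2.0770) = 0.3250
Rm-181: 32.5%, Rm-183: 67.5%.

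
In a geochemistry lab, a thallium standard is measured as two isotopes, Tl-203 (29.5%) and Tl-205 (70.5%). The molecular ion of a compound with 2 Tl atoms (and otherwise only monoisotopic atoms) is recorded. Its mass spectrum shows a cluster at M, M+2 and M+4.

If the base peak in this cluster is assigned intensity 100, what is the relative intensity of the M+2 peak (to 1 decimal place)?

83.7

Binomial terms of (0.295 + 0.705)^2: M 0.0870, M+2 0.4160, M+4 0.4970 → M+4 is the base peak.
P(M+4) = C(2,2) × 0.295^0 × 0.705^2 = 1 × 1.0000 × 0.497025 = 0.497025 (base)
P(M+2) = C(2,1) × 0.295^1 × 0.705^1 = 2 × 0.2950 × 0.7050 = 0.415950
Relative intensity = 0.415950 / 0.497025 × 100 = 83.7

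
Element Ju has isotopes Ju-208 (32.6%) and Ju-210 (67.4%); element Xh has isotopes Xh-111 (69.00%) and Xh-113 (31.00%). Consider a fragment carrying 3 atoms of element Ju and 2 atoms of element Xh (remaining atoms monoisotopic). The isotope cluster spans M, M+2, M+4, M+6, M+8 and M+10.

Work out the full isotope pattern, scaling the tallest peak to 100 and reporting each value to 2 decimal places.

Element Ju pattern (n=3): 0.03464598 : 0.21489007 : 0.44428193 : 0.30618202
Element Xh pattern (n=2): 0.4761 : 0.4278 : 0.0961
Convolve the two distributions (both contribute in 2-u steps):
  M: 0.03464598×0.4761 = 0.016495
  M+2: 0.03464598×0.4278 + 0.21489007×0.4761 = 0.117131
  M+4: 0.03464598×0.0961 + 0.21489007×0.4278 + 0.44428193×0.4761 = 0.306782
  M+6: 0.21489007×0.0961 + 0.44428193×0.4278 + 0.30618202×0.4761 = 0.356488
  M+8: 0.44428193×0.0961 + 0.30618202×0.4278 = 0.173680
  M+10: 0.30618202×0.0961 = 0.029424
Scale to base peak (0.356488) = 100: 4.63 : 32.86 : 86.06 : 100.00 : 48.72 : 8.25

4.63 : 32.86 : 86.06 : 100.00 : 48.72 : 8.25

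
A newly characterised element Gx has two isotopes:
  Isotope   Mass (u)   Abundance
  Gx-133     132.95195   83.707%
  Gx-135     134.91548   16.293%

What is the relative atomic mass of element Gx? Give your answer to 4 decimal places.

Weight each isotope mass by its fractional abundance: 0.83707 × 132.95195 + 0.16293 × 134.91548
= 111.290089 + 21.981779 = 133.271868 u

133.2719 u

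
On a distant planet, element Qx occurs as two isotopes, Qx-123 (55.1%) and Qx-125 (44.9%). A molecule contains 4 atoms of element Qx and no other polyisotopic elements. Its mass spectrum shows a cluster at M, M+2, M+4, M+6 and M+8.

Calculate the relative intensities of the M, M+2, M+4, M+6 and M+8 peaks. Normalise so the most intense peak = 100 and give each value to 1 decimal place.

25.1 : 81.8 : 100.0 : 54.3 : 11.1

Expanding (0.551 + 0.449)^4:
P(M) = 0.551^4 = 0.092174
P(M+2) = 4 × 0.551^3 × 0.449^1 = 0.300442
P(M+4) = 6 × 0.551^2 × 0.449^2 = 0.367238
P(M+6) = 4 × 0.551^1 × 0.449^3 = 0.199504
P(M+8) = 0.449^4 = 0.040643
The M+4 peak is largest (0.367238); scaling to 100 gives 25.1 : 81.8 : 100.0 : 54.3 : 11.1.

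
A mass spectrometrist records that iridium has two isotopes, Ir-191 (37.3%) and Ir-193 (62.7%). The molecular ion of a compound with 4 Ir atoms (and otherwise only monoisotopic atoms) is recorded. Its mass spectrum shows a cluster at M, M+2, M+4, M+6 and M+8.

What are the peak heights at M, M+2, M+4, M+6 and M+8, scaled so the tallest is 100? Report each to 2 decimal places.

Each Ir atom is independently Ir-191 (p = 0.373) or Ir-193 (q = 0.627); the cluster is the binomial expansion (p + q)^4.
P(M) = 0.373^4 = 0.019357
P(M+2) = 4 × 0.373^3 × 0.627^1 = 0.130153
P(M+4) = 6 × 0.373^2 × 0.627^2 = 0.328174
P(M+6) = 4 × 0.373^1 × 0.627^3 = 0.367766
P(M+8) = 0.627^4 = 0.154550
The M+6 peak is largest (0.367766); scaling to 100 gives 5.26 : 35.39 : 89.23 : 100.00 : 42.02.

5.26 : 35.39 : 89.23 : 100.00 : 42.02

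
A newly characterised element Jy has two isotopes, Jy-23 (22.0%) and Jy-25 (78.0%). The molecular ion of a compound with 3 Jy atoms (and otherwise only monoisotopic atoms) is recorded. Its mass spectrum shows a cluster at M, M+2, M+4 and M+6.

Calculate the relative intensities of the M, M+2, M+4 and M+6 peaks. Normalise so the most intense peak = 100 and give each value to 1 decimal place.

2.2 : 23.9 : 84.6 : 100.0

Expanding (0.220 + 0.780)^3:
P(M) = 0.220^3 = 0.010648
P(M+2) = 3 × 0.220^2 × 0.780^1 = 0.113256
P(M+4) = 3 × 0.220^1 × 0.780^2 = 0.401544
P(M+6) = 0.780^3 = 0.474552
The M+6 peak is largest (0.474552); scaling to 100 gives 2.2 : 23.9 : 84.6 : 100.0.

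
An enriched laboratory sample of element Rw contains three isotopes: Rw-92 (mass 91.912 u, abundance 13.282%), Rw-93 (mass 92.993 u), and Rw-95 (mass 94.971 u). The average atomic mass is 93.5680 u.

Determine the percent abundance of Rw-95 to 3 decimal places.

Let x and y be the fractions of Rw-93 and Rw-95. Then x + y = 1 − 0.13282 = 0.86718 and 92.993x + 94.971y = 93.5680 − 0.13282×91.912 = 81.36024816.
Substituting: 92.993x + 94.971(0.86718 − x) = 81.36024816
(92.993 − 94.971)x = -0.99670362  ⇒  x = 0.50389, y = 0.36329
Rw-93: 50.389%, Rw-95: 36.329%.

36.329%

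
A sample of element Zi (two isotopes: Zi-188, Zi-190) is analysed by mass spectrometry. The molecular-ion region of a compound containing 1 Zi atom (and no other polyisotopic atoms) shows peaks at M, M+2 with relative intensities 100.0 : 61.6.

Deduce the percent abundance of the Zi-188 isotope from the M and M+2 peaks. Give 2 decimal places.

61.88%

Let p = fractional abundance of Zi-188. I(M+2)/I(M) = [C(1,1)·p^0·(1−p)] / p^1 = 1·(1−p)/p = 61.6/100.0 = 0.6160
(1−p)/p = 0.6160/1 = 0.6160  ⇒  p = 1/(1 + 0.6160) = 0.6188
Zi-188: 61.88%, Zi-190: 38.12%.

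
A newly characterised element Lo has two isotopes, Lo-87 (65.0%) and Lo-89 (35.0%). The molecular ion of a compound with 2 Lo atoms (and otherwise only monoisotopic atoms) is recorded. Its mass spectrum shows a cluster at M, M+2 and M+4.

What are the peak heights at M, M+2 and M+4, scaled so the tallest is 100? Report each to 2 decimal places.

Expanding (0.650 + 0.350)^2:
P(M) = 0.650^2 = 0.422500
P(M+2) = 2 × 0.650^1 × 0.350^1 = 0.455000
P(M+4) = 0.350^2 = 0.122500
The M+2 peak is largest (0.455000); scaling to 100 gives 92.86 : 100.00 : 26.92.

92.86 : 100.00 : 26.92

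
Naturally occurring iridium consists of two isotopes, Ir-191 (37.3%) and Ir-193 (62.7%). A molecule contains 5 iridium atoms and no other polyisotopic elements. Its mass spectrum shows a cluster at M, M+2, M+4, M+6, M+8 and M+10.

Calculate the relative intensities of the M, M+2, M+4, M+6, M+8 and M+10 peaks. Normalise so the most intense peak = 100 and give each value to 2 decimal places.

2.11 : 17.70 : 59.49 : 100.00 : 84.05 : 28.26

Expanding (0.373 + 0.627)^5:
P(M) = 0.373^5 = 0.007220
P(M+2) = 5 × 0.373^4 × 0.627^1 = 0.060684
P(M+4) = 10 × 0.373^3 × 0.627^2 = 0.204015
P(M+6) = 10 × 0.373^2 × 0.627^3 = 0.342942
P(M+8) = 5 × 0.373^1 × 0.627^4 = 0.288237
P(M+10) = 0.627^5 = 0.096903
The M+6 peak is largest (0.342942); scaling to 100 gives 2.11 : 17.70 : 59.49 : 100.00 : 84.05 : 28.26.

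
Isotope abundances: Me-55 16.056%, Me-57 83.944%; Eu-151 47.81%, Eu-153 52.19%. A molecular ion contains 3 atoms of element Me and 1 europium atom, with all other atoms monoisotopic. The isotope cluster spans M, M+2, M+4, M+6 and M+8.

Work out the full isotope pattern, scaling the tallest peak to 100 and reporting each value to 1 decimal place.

Element Me pattern (n=3): 0.00413916 : 0.06492106 : 0.33942039 : 0.59151938
Europium pattern (n=1): 0.4781 : 0.5219
Convolve the two distributions (both contribute in 2-u steps):
  M: 0.00413916×0.4781 = 0.001979
  M+2: 0.00413916×0.5219 + 0.06492106×0.4781 = 0.033199
  M+4: 0.06492106×0.5219 + 0.33942039×0.4781 = 0.196159
  M+6: 0.33942039×0.5219 + 0.59151938×0.4781 = 0.459949
  M+8: 0.59151938×0.5219 = 0.308714
Scale to base peak (0.459949) = 100: 0.4 : 7.2 : 42.6 : 100.0 : 67.1

0.4 : 7.2 : 42.6 : 100.0 : 67.1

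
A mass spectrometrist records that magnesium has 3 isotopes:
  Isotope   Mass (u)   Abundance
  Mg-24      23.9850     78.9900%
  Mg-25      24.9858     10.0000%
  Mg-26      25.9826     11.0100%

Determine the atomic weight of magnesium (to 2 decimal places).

24.31 u

The abundance-weighted mean is 0.789900 × 23.9850 + 0.100000 × 24.9858 + 0.110100 × 25.9826
= 18.94575 + 2.49858 + 2.86068 = 24.30501 u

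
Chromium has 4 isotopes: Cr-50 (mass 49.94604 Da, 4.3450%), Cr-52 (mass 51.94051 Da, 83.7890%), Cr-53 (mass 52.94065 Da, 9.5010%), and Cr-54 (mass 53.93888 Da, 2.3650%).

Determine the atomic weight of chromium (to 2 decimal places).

The abundance-weighted mean is 0.043450 × 49.94604 + 0.837890 × 51.94051 + 0.095010 × 52.94065 + 0.023650 × 53.93888
= 2.170155 + 43.520434 + 5.029891 + 1.275655 = 51.996135 Da

52.00 Da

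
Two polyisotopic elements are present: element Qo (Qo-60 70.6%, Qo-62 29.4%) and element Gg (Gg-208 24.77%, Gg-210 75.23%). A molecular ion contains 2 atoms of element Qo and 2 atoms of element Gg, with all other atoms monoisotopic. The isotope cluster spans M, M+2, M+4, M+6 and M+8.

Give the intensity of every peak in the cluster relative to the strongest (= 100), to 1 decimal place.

6.9 : 47.8 : 100.0 : 60.4 : 11.1

Element Qo pattern (n=2): 0.498436 : 0.415128 : 0.086436
Element Gg pattern (n=2): 0.06135529 : 0.37268942 : 0.56595529
Convolve the two distributions (both contribute in 2-u steps):
  M: 0.498436×0.06135529 = 0.030582
  M+2: 0.498436×0.37268942 + 0.415128×0.06135529 = 0.211232
  M+4: 0.498436×0.56595529 + 0.415128×0.37268942 + 0.086436×0.06135529 = 0.442110
  M+6: 0.415128×0.56595529 + 0.086436×0.37268942 = 0.267158
  M+8: 0.086436×0.56595529 = 0.048919
Scale to base peak (0.442110) = 100: 6.9 : 47.8 : 100.0 : 60.4 : 11.1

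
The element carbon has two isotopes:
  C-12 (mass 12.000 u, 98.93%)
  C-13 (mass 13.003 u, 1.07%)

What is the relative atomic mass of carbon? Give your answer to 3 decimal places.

12.011 u

Weight each isotope mass by its fractional abundance: 0.9893 × 12.000 + 0.0107 × 13.003
= 11.8716 + 0.1391 = 12.0107 u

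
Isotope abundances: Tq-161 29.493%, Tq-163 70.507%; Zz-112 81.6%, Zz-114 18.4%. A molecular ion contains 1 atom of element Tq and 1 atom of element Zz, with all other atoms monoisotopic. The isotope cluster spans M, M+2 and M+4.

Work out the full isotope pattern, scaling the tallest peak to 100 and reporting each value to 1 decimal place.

38.2 : 100.0 : 20.6

Element Tq pattern (n=1): 0.29493 : 0.70507
Element Zz pattern (n=1): 0.8160 : 0.1840
Convolve the two distributions (both contribute in 2-u steps):
  M: 0.29493×0.8160 = 0.240663
  M+2: 0.29493×0.1840 + 0.70507×0.8160 = 0.629604
  M+4: 0.70507×0.1840 = 0.129733
Scale to base peak (0.629604) = 100: 38.2 : 100.0 : 20.6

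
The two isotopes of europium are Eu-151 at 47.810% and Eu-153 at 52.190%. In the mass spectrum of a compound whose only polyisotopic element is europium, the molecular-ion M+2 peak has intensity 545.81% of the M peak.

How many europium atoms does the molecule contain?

5

The M+2/M ratio from n Eu atoms is n · q/p = n · 0.52190/0.47810.
n = 5.4581 × 0.47810/0.52190 = 5.00 ≈ 5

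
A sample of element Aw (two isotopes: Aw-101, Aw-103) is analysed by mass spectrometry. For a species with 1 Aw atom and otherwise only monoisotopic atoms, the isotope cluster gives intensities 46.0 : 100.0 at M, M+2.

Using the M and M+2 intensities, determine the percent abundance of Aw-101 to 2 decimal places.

Write p for the Aw-101 fraction. I(M+2)/I(M) = [C(1,1)·p^0·(1−p)] / p^1 = 1·(1−p)/p = 100.0/46.0 = 2.1739
(1−p)/p = 2.1739/1 = 2.1739  ⇒  p = 1/(1 + 2.1739) = 0.3151
Aw-101: 31.51%, Aw-103: 68.49%.

31.51%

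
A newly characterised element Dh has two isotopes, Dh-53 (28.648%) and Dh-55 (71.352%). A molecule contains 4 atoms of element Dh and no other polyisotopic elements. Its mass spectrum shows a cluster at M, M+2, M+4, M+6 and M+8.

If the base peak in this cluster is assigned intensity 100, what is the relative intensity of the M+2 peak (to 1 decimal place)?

16.1

(0.28648 + 0.71352)^4 gives M 0.0067, M+2 0.0671, M+4 0.2507, M+6 0.4163, M+8 0.2592; the largest is M+6.
P(M+6) = C(4,3) × 0.28648^1 × 0.71352^3 = 4 × 0.28648 × 0.36326073 = 0.416268 (base)
P(M+2) = C(4,1) × 0.28648^3 × 0.71352^1 = 4 × 0.02351164 × 0.71352 = 0.067104
Relative intensity = 0.067104 / 0.416268 × 100 = 16.1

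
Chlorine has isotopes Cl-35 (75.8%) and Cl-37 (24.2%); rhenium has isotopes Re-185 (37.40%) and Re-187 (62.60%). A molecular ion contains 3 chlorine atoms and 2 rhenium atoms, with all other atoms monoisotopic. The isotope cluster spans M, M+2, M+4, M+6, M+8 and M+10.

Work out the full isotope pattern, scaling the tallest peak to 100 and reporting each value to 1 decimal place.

Chlorine pattern (n=3): 0.43551951 : 0.41713346 : 0.13317454 : 0.01417249
Rhenium pattern (n=2): 0.139876 : 0.468248 : 0.391876
Convolve the two distributions (both contribute in 2-u steps):
  M: 0.43551951×0.139876 = 0.060919
  M+2: 0.43551951×0.468248 + 0.41713346×0.139876 = 0.262278
  M+4: 0.43551951×0.391876 + 0.41713346×0.468248 + 0.13317454×0.139876 = 0.384619
  M+6: 0.41713346×0.391876 + 0.13317454×0.468248 + 0.01417249×0.139876 = 0.227806
  M+8: 0.13317454×0.391876 + 0.01417249×0.468248 = 0.058824
  M+10: 0.01417249×0.391876 = 0.005554
Scale to base peak (0.384619) = 100: 15.8 : 68.2 : 100.0 : 59.2 : 15.3 : 1.4

15.8 : 68.2 : 100.0 : 59.2 : 15.3 : 1.4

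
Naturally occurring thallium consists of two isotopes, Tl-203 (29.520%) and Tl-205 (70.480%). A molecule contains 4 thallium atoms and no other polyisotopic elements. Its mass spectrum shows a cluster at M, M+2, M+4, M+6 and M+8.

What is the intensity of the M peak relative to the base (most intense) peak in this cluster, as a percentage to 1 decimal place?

1.8%

Binomial terms of (0.29520 + 0.70480)^4: M 0.0076, M+2 0.0725, M+4 0.2597, M+6 0.4134, M+8 0.2468 → M+6 is the base peak.
P(M+6) = C(4,3) × 0.29520^1 × 0.70480^3 = 4 × 0.2952 × 0.35010449 = 0.413403 (base)
P(M) = C(4,0) × 0.29520^4 × 0.70480^0 = 1 × 0.00759391 × 1.0000 = 0.007594
Relative intensity = 0.007594 / 0.413403 × 100 = 1.8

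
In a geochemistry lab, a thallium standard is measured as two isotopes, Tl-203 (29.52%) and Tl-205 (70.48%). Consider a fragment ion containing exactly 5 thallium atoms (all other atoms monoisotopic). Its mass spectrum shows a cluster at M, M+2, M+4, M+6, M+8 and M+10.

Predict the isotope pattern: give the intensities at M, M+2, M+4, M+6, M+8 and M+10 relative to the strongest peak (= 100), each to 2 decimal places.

Each Tl atom is independently Tl-203 (p = 0.2952) or Tl-205 (q = 0.7048); the cluster is the binomial expansion (p + q)^5.
P(M) = 0.2952^5 = 0.002242
P(M+2) = 5 × 0.2952^4 × 0.7048^1 = 0.026761
P(M+4) = 10 × 0.2952^3 × 0.7048^2 = 0.127785
P(M+6) = 10 × 0.2952^2 × 0.7048^3 = 0.305092
P(M+8) = 5 × 0.2952^1 × 0.7048^4 = 0.364208
P(M+10) = 0.7048^5 = 0.173912
The M+8 peak is largest (0.364208); scaling to 100 gives 0.62 : 7.35 : 35.09 : 83.77 : 100.00 : 47.75.

0.62 : 7.35 : 35.09 : 83.77 : 100.00 : 47.75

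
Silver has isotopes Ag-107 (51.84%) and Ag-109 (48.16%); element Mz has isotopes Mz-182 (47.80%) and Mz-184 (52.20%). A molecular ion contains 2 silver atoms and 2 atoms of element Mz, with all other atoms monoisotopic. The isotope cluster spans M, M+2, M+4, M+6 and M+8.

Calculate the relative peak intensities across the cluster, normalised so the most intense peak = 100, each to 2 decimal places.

16.36 : 66.12 : 100.00 : 67.08 : 16.84

Silver pattern (n=2): 0.26873856 : 0.49932288 : 0.23193856
Element Mz pattern (n=2): 0.228484 : 0.499032 : 0.272484
Convolve the two distributions (both contribute in 2-u steps):
  M: 0.26873856×0.228484 = 0.061402
  M+2: 0.26873856×0.499032 + 0.49932288×0.228484 = 0.248196
  M+4: 0.26873856×0.272484 + 0.49932288×0.499032 + 0.23193856×0.228484 = 0.375399
  M+6: 0.49932288×0.272484 + 0.23193856×0.499032 = 0.251802
  M+8: 0.23193856×0.272484 = 0.063200
Scale to base peak (0.375399) = 100: 16.36 : 66.12 : 100.00 : 67.08 : 16.84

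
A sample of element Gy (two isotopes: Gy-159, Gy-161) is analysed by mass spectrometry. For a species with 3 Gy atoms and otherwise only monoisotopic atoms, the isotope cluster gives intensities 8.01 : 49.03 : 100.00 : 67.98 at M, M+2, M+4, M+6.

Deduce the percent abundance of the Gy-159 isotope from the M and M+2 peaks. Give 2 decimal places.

Let p = fractional abundance of Gy-159. I(M+2)/I(M) = [C(3,1)·p^2·(1−p)] / p^3 = 3·(1−p)/p = 49.03/8.01 = 6.1211
(1−p)/p = 6.1211/3 = 2.0404  ⇒  p = 1/(1 + 2.0404) = 0.3289
Gy-159: 32.89%, Gy-161: 67.11%.

32.89%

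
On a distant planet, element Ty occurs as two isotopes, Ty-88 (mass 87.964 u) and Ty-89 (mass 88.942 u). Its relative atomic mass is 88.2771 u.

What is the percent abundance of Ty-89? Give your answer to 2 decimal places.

With x = fraction of Ty-88 (so Ty-89 is 1 − x):
87.964·x + 88.942·(1 − x) = 88.2771
(87.964 − 88.942)·x = 88.2771 − 88.942
x = -0.6649 / -0.978 = 0.67986 → 67.99% Ty-88, 32.01% Ty-89.

32.01%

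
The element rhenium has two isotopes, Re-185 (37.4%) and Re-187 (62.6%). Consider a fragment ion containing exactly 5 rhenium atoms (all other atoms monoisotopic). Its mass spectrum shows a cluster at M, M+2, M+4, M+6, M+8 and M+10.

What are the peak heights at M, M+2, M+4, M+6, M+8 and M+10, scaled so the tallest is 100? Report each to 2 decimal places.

Expanding (0.374 + 0.626)^5:
P(M) = 0.374^5 = 0.007317
P(M+2) = 5 × 0.374^4 × 0.626^1 = 0.061239
P(M+4) = 10 × 0.374^3 × 0.626^2 = 0.205005
P(M+6) = 10 × 0.374^2 × 0.626^3 = 0.343136
P(M+8) = 5 × 0.374^1 × 0.626^4 = 0.287170
P(M+10) = 0.626^5 = 0.096133
The M+6 peak is largest (0.343136); scaling to 100 gives 2.13 : 17.85 : 59.74 : 100.00 : 83.69 : 28.02.

2.13 : 17.85 : 59.74 : 100.00 : 83.69 : 28.02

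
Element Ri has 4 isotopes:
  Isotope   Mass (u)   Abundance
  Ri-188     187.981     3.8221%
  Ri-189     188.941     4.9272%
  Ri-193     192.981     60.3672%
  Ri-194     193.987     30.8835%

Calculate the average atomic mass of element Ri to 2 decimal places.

192.90 u

Ar = Σ fᵢ·mᵢ = 0.038221 × 187.981 + 0.049272 × 188.941 + 0.603672 × 192.981 + 0.308835 × 193.987
= 7.1848 + 9.3095 + 116.4972 + 59.9100 = 192.9015 u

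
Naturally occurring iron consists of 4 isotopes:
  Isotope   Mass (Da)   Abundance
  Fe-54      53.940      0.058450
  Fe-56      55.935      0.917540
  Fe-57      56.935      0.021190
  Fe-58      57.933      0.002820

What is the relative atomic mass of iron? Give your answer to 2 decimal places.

55.85 Da

Average mass = Σ (abundance × isotope mass) = 0.058450 × 53.940 + 0.917540 × 55.935 + 0.021190 × 56.935 + 0.002820 × 57.933
= 3.1528 + 51.3226 + 1.2065 + 0.1634 = 55.8453 Da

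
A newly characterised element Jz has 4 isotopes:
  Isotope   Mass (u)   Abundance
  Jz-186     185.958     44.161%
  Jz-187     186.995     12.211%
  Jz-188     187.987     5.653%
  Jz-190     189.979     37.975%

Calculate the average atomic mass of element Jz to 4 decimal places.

The abundance-weighted mean is 0.44161 × 185.958 + 0.12211 × 186.995 + 0.05653 × 187.987 + 0.37975 × 189.979
= 82.12091 + 22.83396 + 10.62691 + 72.14453 = 187.72631 u

187.7263 u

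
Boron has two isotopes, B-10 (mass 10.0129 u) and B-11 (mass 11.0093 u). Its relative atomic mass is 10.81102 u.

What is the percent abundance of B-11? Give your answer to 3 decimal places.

Let x be the fractional abundance of B-10; then B-11 has abundance 1 − x.
10.0129·x + 11.0093·(1 − x) = 10.81102
(10.0129 − 11.0093)·x = 10.81102 − 11.0093
x = -0.19828 / -0.9964 = 0.19900 → 19.900% B-10, 80.100% B-11.

80.100%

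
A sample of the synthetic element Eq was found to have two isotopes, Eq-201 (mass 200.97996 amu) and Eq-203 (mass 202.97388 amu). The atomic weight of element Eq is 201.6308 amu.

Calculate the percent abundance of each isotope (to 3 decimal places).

Eq-201: 67.359%, Eq-203: 32.641%

Let x be the fractional abundance of Eq-201; then Eq-203 has abundance 1 − x.
200.97996·x + 202.97388·(1 − x) = 201.6308
(200.97996 − 202.97388)·x = 201.6308 − 202.97388
x = -1.34308 / -1.99392 = 0.67359 → 67.359% Eq-201, 32.641% Eq-203.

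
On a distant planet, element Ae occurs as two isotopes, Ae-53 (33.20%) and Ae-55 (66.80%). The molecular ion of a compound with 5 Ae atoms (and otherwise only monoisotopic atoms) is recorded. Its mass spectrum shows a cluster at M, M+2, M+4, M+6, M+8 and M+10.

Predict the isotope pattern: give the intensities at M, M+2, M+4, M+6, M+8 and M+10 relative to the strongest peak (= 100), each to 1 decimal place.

1.2 : 12.3 : 49.4 : 99.4 : 100.0 : 40.2

Expanding (0.3320 + 0.6680)^5:
P(M) = 0.3320^5 = 0.004034
P(M+2) = 5 × 0.3320^4 × 0.6680^1 = 0.040579
P(M+4) = 10 × 0.3320^3 × 0.6680^2 = 0.163293
P(M+6) = 10 × 0.3320^2 × 0.6680^3 = 0.328553
P(M+8) = 5 × 0.3320^1 × 0.6680^4 = 0.330532
P(M+10) = 0.6680^5 = 0.133009
The M+8 peak is largest (0.330532); scaling to 100 gives 1.2 : 12.3 : 49.4 : 99.4 : 100.0 : 40.2.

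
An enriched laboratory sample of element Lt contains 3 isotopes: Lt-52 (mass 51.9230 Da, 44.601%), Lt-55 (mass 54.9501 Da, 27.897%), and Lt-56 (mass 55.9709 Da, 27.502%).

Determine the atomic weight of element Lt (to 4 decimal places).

Average mass = Σ (abundance × isotope mass) = 0.44601 × 51.9230 + 0.27897 × 54.9501 + 0.27502 × 55.9709
= 23.15818 + 15.32943 + 15.39312 = 53.88073 Da

53.8807 Da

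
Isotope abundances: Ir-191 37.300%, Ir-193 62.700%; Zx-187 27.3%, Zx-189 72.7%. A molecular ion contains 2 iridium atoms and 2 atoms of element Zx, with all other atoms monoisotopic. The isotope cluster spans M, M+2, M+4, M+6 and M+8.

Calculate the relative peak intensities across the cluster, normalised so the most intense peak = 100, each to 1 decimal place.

Iridium pattern (n=2): 0.139129 : 0.467742 : 0.393129
Element Zx pattern (n=2): 0.074529 : 0.396942 : 0.528529
Convolve the two distributions (both contribute in 2-u steps):
  M: 0.139129×0.074529 = 0.010369
  M+2: 0.139129×0.396942 + 0.467742×0.074529 = 0.090086
  M+4: 0.139129×0.528529 + 0.467742×0.396942 + 0.393129×0.074529 = 0.288500
  M+6: 0.467742×0.528529 + 0.393129×0.396942 = 0.403265
  M+8: 0.393129×0.528529 = 0.207780
Scale to base peak (0.403265) = 100: 2.6 : 22.3 : 71.5 : 100.0 : 51.5

2.6 : 22.3 : 71.5 : 100.0 : 51.5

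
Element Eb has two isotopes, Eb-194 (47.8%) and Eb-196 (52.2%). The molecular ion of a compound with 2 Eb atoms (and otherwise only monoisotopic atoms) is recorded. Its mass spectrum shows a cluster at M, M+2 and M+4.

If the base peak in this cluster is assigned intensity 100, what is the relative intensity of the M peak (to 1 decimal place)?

Term probabilities: M 0.2285, M+2 0.4990, M+4 0.2725. Base peak = M+2.
P(M+2) = C(2,1) × 0.478^1 × 0.522^1 = 2 × 0.4780 × 0.5220 = 0.499032 (base)
P(M) = C(2,0) × 0.478^2 × 0.522^0 = 1 × 0.228484 × 1.0000 = 0.228484
Relative intensity = 0.228484 / 0.499032 × 100 = 45.8

45.8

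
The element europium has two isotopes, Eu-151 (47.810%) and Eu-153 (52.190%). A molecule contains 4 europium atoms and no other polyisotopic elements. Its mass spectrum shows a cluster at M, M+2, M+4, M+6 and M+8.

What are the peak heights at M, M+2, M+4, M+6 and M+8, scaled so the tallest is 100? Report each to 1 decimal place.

14.0 : 61.1 : 100.0 : 72.8 : 19.9

The 4 Eu atoms are independent, so intensities follow the terms of (0.47810 + 0.52190)^4.
P(M) = 0.47810^4 = 0.052249
P(M+2) = 4 × 0.47810^3 × 0.52190^1 = 0.228141
P(M+4) = 6 × 0.47810^2 × 0.52190^2 = 0.373563
P(M+6) = 4 × 0.47810^1 × 0.52190^3 = 0.271857
P(M+8) = 0.52190^4 = 0.074191
The M+4 peak is largest (0.373563); scaling to 100 gives 14.0 : 61.1 : 100.0 : 72.8 : 19.9.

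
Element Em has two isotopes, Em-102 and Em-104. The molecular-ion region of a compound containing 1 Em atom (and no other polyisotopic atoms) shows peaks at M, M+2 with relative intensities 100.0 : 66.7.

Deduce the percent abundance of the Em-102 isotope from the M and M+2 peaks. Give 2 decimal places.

59.99%

If p is the fraction of Em that is Em-102, then I(M+2)/I(M) = [C(1,1)·p^0·(1−p)] / p^1 = 1·(1−p)/p = 66.7/100.0 = 0.6670
(1−p)/p = 0.6670/1 = 0.6670  ⇒  p = 1/(1 + 0.6670) = 0.5999
Em-102: 59.99%, Em-104: 40.01%.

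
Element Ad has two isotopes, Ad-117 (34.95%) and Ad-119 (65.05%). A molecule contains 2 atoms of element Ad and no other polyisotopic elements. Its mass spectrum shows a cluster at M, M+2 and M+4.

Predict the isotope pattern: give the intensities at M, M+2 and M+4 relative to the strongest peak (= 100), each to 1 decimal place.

Expanding (0.3495 + 0.6505)^2:
P(M) = 0.3495^2 = 0.122150
P(M+2) = 2 × 0.3495^1 × 0.6505^1 = 0.454700
P(M+4) = 0.6505^2 = 0.423150
The M+2 peak is largest (0.454700); scaling to 100 gives 26.9 : 100.0 : 93.1.

26.9 : 100.0 : 93.1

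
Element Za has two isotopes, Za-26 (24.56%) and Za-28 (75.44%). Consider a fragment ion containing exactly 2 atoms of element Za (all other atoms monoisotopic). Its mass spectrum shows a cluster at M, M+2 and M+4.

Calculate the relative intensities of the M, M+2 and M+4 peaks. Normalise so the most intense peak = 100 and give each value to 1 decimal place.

Expanding (0.2456 + 0.7544)^2:
P(M) = 0.2456^2 = 0.060319
P(M+2) = 2 × 0.2456^1 × 0.7544^1 = 0.370561
P(M+4) = 0.7544^2 = 0.569119
The M+4 peak is largest (0.569119); scaling to 100 gives 10.6 : 65.1 : 100.0.

10.6 : 65.1 : 100.0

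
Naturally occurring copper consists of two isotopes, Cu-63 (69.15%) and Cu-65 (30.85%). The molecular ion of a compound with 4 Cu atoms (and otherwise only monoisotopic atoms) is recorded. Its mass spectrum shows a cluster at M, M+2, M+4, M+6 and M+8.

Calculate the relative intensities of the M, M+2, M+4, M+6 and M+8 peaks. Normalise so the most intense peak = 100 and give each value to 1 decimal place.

Expanding (0.6915 + 0.3085)^4:
P(M) = 0.6915^4 = 0.228649
P(M+2) = 4 × 0.6915^3 × 0.3085^1 = 0.408030
P(M+4) = 6 × 0.6915^2 × 0.3085^2 = 0.273052
P(M+6) = 4 × 0.6915^1 × 0.3085^3 = 0.081212
P(M+8) = 0.3085^4 = 0.009058
The M+2 peak is largest (0.408030); scaling to 100 gives 56.0 : 100.0 : 66.9 : 19.9 : 2.2.

56.0 : 100.0 : 66.9 : 19.9 : 2.2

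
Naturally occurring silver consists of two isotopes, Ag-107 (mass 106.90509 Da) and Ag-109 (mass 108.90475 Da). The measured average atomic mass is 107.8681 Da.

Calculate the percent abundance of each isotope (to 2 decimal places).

Writing the weighted mean with unknown fraction x of Ag-107:
106.90509·x + 108.90475·(1 − x) = 107.8681
(106.90509 − 108.90475)·x = 107.8681 − 108.90475
x = -1.03665 / -1.99966 = 0.51841 → 51.84% Ag-107, 48.16% Ag-109.

Ag-107: 51.84%, Ag-109: 48.16%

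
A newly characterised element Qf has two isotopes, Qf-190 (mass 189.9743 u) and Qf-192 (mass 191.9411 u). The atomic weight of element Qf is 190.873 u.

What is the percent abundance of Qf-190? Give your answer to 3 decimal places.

54.306%

With x = fraction of Qf-190 (so Qf-192 is 1 − x):
189.9743·x + 191.9411·(1 − x) = 190.873
(189.9743 − 191.9411)·x = 190.873 − 191.9411
x = -1.0681 / -1.9668 = 0.54306 → 54.306% Qf-190, 45.694% Qf-192.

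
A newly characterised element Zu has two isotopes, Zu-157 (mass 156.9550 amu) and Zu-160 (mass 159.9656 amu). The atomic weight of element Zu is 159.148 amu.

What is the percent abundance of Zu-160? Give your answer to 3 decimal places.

72.843%

Writing the weighted mean with unknown fraction x of Zu-157:
156.9550·x + 159.9656·(1 − x) = 159.148
(156.9550 − 159.9656)·x = 159.148 − 159.9656
x = -0.8176 / -3.0106 = 0.27157 → 27.157% Zu-157, 72.843% Zu-160.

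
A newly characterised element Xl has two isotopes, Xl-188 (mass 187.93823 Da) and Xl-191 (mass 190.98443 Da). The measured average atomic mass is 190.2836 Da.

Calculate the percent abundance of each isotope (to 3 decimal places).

With x = fraction of Xl-188 (so Xl-191 is 1 − x):
187.93823·x + 190.98443·(1 − x) = 190.2836
(187.93823 − 190.98443)·x = 190.2836 − 190.98443
x = -0.70083 / -3.04620 = 0.23007 → 23.007% Xl-188, 76.993% Xl-191.

Xl-188: 23.007%, Xl-191: 76.993%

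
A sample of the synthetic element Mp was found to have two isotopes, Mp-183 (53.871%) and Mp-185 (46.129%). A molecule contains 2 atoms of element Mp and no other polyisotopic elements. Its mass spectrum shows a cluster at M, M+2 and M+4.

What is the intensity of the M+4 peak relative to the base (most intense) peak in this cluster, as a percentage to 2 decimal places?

Term probabilities: M 0.2902, M+2 0.4970, M+4 0.2128. Base peak = M+2.
P(M+2) = C(2,1) × 0.53871^1 × 0.46129^1 = 2 × 0.53871 × 0.46129 = 0.497003 (base)
P(M+4) = C(2,2) × 0.53871^0 × 0.46129^2 = 1 × 1.0000 × 0.21278846 = 0.212788
Relative intensity = 0.212788 / 0.497003 × 100 = 42.81

42.81%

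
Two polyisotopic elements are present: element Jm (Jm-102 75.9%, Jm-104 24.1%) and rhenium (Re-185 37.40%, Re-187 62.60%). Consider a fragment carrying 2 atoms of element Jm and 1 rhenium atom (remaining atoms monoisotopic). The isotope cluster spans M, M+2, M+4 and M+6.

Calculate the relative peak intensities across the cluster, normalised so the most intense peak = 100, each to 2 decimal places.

Element Jm pattern (n=2): 0.576081 : 0.365838 : 0.058081
Rhenium pattern (n=1): 0.3740 : 0.6260
Convolve the two distributions (both contribute in 2-u steps):
  M: 0.576081×0.3740 = 0.215454
  M+2: 0.576081×0.6260 + 0.365838×0.3740 = 0.497450
  M+4: 0.365838×0.6260 + 0.058081×0.3740 = 0.250737
  M+6: 0.058081×0.6260 = 0.036359
Scale to base peak (0.497450) = 100: 43.31 : 100.00 : 50.40 : 7.31

43.31 : 100.00 : 50.40 : 7.31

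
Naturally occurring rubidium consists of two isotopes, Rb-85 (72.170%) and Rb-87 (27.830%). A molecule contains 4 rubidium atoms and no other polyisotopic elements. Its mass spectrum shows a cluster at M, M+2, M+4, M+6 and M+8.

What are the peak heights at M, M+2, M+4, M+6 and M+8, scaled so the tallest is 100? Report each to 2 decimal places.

64.83 : 100.00 : 57.84 : 14.87 : 1.43

Each Rb atom is independently Rb-85 (p = 0.72170) or Rb-87 (q = 0.27830); the cluster is the binomial expansion (p + q)^4.
P(M) = 0.72170^4 = 0.271286
P(M+2) = 4 × 0.72170^3 × 0.27830^1 = 0.418450
P(M+4) = 6 × 0.72170^2 × 0.27830^2 = 0.242042
P(M+6) = 4 × 0.72170^1 × 0.27830^3 = 0.062224
P(M+8) = 0.27830^4 = 0.005999
The M+2 peak is largest (0.418450); scaling to 100 gives 64.83 : 100.00 : 57.84 : 14.87 : 1.43.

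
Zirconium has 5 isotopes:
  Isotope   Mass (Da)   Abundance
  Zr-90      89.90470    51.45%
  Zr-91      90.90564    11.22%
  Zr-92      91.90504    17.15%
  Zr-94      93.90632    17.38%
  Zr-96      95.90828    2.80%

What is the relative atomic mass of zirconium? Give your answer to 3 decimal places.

91.224 Da

Weight each isotope mass by its fractional abundance: 0.5145 × 89.90470 + 0.1122 × 90.90564 + 0.1715 × 91.90504 + 0.1738 × 93.90632 + 0.0280 × 95.90828
= 46.255968 + 10.199613 + 15.761714 + 16.320918 + 2.685432 = 91.223645 Da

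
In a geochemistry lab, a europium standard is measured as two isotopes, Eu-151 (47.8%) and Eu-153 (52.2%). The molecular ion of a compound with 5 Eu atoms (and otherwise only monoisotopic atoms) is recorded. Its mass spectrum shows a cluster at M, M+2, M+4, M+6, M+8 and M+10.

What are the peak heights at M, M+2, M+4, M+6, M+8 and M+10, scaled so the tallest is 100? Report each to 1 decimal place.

Each Eu atom is independently Eu-151 (p = 0.478) or Eu-153 (q = 0.522); the cluster is the binomial expansion (p + q)^5.
P(M) = 0.478^5 = 0.024954
P(M+2) = 5 × 0.478^4 × 0.522^1 = 0.136255
P(M+4) = 10 × 0.478^3 × 0.522^2 = 0.297594
P(M+6) = 10 × 0.478^2 × 0.522^3 = 0.324988
P(M+8) = 5 × 0.478^1 × 0.522^4 = 0.177452
P(M+10) = 0.522^5 = 0.038757
The M+6 peak is largest (0.324988); scaling to 100 gives 7.7 : 41.9 : 91.6 : 100.0 : 54.6 : 11.9.

7.7 : 41.9 : 91.6 : 100.0 : 54.6 : 11.9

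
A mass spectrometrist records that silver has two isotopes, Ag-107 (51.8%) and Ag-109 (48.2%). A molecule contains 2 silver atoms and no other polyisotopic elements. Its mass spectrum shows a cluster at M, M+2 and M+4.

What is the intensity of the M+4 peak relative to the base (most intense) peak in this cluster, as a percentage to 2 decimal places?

46.53%

Binomial terms of (0.518 + 0.482)^2: M 0.2683, M+2 0.4994, M+4 0.2323 → M+2 is the base peak.
P(M+2) = C(2,1) × 0.518^1 × 0.482^1 = 2 × 0.5180 × 0.4820 = 0.499352 (base)
P(M+4) = C(2,2) × 0.518^0 × 0.482^2 = 1 × 1.0000 × 0.232324 = 0.232324
Relative intensity = 0.232324 / 0.499352 × 100 = 46.53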